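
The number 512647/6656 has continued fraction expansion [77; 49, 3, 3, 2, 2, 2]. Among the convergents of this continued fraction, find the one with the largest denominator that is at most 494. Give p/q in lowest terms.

List convergents until the denominator exceeds the bound:
a_0 = 77: 77/1  (≤ bound)
a_1 = 49: 3774/49  (≤ bound)
a_2 = 3: 11399/148  (≤ bound)
a_3 = 3: 37971/493  (≤ bound)
a_4 = 2: 87341/1134  (> 494, stop)

37971/493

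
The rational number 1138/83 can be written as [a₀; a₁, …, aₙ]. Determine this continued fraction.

[13; 1, 2, 2, 5, 2]

1138 ÷ 83 → quotient 13, remainder 59
83 ÷ 59 → quotient 1, remainder 24
59 ÷ 24 → quotient 2, remainder 11
24 ÷ 11 → quotient 2, remainder 2
11 ÷ 2 → quotient 5, remainder 1
2 ÷ 1 → quotient 2, remainder 0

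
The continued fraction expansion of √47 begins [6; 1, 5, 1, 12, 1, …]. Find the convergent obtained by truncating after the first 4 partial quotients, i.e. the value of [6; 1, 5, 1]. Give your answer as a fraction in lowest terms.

Work from the innermost term outward:
Start with 1.
5 + 1/(1/1) = 5 + 1/1 = 6/1
1 + 1/(6/1) = 1 + 1/6 = 7/6
6 + 1/(7/6) = 6 + 6/7 = 48/7

48/7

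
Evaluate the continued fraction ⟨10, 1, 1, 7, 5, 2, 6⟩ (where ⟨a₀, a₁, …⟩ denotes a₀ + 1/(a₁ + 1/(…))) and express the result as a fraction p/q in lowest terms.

Start with 6.
2 + 1/(6/1) = 2 + 1/6 = 13/6
5 + 1/(13/6) = 5 + 6/13 = 71/13
7 + 1/(71/13) = 7 + 13/71 = 510/71
1 + 1/(510/71) = 1 + 71/510 = 581/510
1 + 1/(581/510) = 1 + 510/581 = 1091/581
10 + 1/(1091/581) = 10 + 581/1091 = 11491/1091

11491/1091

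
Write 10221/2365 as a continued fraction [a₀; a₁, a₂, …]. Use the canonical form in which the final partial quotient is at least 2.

Run the Euclidean algorithm, recording each quotient:
10221 = 4·2365 + 761, so a_0 = 4
2365 = 3·761 + 82, so a_1 = 3
761 = 9·82 + 23, so a_2 = 9
82 = 3·23 + 13, so a_3 = 3
23 = 1·13 + 10, so a_4 = 1
13 = 1·10 + 3, so a_5 = 1
10 = 3·3 + 1, so a_6 = 3
3 = 3·1 + 0, so a_7 = 3

[4; 3, 9, 3, 1, 1, 3, 3]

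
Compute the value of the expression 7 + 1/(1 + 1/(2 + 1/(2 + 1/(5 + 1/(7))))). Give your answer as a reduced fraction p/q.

Work from the innermost term outward:
Start with 7.
5 + 1/(7/1) = 5 + 1/7 = 36/7
2 + 1/(36/7) = 2 + 7/36 = 79/36
2 + 1/(79/36) = 2 + 36/79 = 194/79
1 + 1/(194/79) = 1 + 79/194 = 273/194
7 + 1/(273/194) = 7 + 194/273 = 2105/273

2105/273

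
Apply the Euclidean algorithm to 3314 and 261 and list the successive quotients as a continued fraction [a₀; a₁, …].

[12; 1, 2, 3, 3, 2, 3]

3314 ÷ 261 → quotient 12, remainder 182
261 ÷ 182 → quotient 1, remainder 79
182 ÷ 79 → quotient 2, remainder 24
79 ÷ 24 → quotient 3, remainder 7
24 ÷ 7 → quotient 3, remainder 3
7 ÷ 3 → quotient 2, remainder 1
3 ÷ 1 → quotient 3, remainder 0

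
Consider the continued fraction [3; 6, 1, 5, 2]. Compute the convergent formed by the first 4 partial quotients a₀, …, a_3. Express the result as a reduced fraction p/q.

129/41

Use the convergent recurrence hₖ = aₖ·hₖ₋₁ + hₖ₋₂ (and likewise for the denominators kₖ):
a_0 = 3: 3/1
a_1 = 6: 19/6
a_2 = 1: 22/7
a_3 = 5: 129/41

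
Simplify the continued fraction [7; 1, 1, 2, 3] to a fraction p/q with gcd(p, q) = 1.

129/17

a_0 = 7: 7/1
a_1 = 1: 8/1
a_2 = 1: 15/2
a_3 = 2: 38/5
a_4 = 3: 129/17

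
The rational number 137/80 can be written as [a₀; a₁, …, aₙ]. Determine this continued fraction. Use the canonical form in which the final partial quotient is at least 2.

Apply division with remainder until the remainder is 0:
137 = 1·80 + 57, so a_0 = 1
80 = 1·57 + 23, so a_1 = 1
57 = 2·23 + 11, so a_2 = 2
23 = 2·11 + 1, so a_3 = 2
11 = 11·1 + 0, so a_4 = 11

[1; 1, 2, 2, 11]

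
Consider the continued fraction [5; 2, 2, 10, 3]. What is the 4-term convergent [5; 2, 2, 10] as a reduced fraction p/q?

281/52

Start with 10.
2 + 1/(10/1) = 2 + 1/10 = 21/10
2 + 1/(21/10) = 2 + 10/21 = 52/21
5 + 1/(52/21) = 5 + 21/52 = 281/52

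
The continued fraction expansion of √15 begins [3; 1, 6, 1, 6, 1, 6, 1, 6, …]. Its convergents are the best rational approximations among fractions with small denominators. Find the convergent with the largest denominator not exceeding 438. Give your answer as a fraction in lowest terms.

a_0 = 3: 3/1  (≤ bound)
a_1 = 1: 4/1  (≤ bound)
a_2 = 6: 27/7  (≤ bound)
a_3 = 1: 31/8  (≤ bound)
a_4 = 6: 213/55  (≤ bound)
a_5 = 1: 244/63  (≤ bound)
a_6 = 6: 1677/433  (≤ bound)
a_7 = 1: 1921/496  (> 438, stop)

1677/433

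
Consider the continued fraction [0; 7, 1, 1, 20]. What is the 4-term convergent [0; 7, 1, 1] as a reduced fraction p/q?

Build up convergents one term at a time:
a_0 = 0: 0/1
a_1 = 7: 1/7
a_2 = 1: 1/8
a_3 = 1: 2/15

2/15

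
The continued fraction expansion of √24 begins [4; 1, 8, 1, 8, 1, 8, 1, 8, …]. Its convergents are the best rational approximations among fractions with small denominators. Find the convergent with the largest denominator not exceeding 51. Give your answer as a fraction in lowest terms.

a_0 = 4: 4/1  (≤ bound)
a_1 = 1: 5/1  (≤ bound)
a_2 = 8: 44/9  (≤ bound)
a_3 = 1: 49/10  (≤ bound)
a_4 = 8: 436/89  (> 51, stop)

49/10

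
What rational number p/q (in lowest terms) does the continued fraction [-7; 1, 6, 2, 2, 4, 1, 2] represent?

Start with 2.
1 + 1/(2/1) = 1 + 1/2 = 3/2
4 + 1/(3/2) = 4 + 2/3 = 14/3
2 + 1/(14/3) = 2 + 3/14 = 31/14
2 + 1/(31/14) = 2 + 14/31 = 76/31
6 + 1/(76/31) = 6 + 31/76 = 487/76
1 + 1/(487/76) = 1 + 76/487 = 563/487
-7 + 1/(563/487) = -7 + 487/563 = -3454/563

-3454/563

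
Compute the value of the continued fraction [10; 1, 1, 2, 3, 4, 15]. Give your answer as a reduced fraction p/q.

Use the convergent recurrence hₖ = aₖ·hₖ₋₁ + hₖ₋₂ (and likewise for the denominators kₖ):
a_0 = 10: 10/1
a_1 = 1: 11/1
a_2 = 1: 21/2
a_3 = 2: 53/5
a_4 = 3: 180/17
a_5 = 4: 773/73
a_6 = 15: 11775/1112

11775/1112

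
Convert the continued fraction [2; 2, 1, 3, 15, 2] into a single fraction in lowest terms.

820/347

Starting at the tail and folding back:
Start with 2.
15 + 1/(2/1) = 15 + 1/2 = 31/2
3 + 1/(31/2) = 3 + 2/31 = 95/31
1 + 1/(95/31) = 1 + 31/95 = 126/95
2 + 1/(126/95) = 2 + 95/126 = 347/126
2 + 1/(347/126) = 2 + 126/347 = 820/347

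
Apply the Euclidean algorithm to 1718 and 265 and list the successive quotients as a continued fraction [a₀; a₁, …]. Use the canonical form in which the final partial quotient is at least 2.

1718 = 6·265 + 128, so a_0 = 6
265 = 2·128 + 9, so a_1 = 2
128 = 14·9 + 2, so a_2 = 14
9 = 4·2 + 1, so a_3 = 4
2 = 2·1 + 0, so a_4 = 2

[6; 2, 14, 4, 2]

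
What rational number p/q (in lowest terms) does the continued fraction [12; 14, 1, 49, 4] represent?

36333/3011

Work from the innermost term outward:
Start with 4.
49 + 1/(4/1) = 49 + 1/4 = 197/4
1 + 1/(197/4) = 1 + 4/197 = 201/197
14 + 1/(201/197) = 14 + 197/201 = 3011/201
12 + 1/(3011/201) = 12 + 201/3011 = 36333/3011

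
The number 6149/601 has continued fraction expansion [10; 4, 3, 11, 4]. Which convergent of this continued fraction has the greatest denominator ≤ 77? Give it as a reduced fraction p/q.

133/13

List convergents until the denominator exceeds the bound:
a_0 = 10: 10/1  (≤ bound)
a_1 = 4: 41/4  (≤ bound)
a_2 = 3: 133/13  (≤ bound)
a_3 = 11: 1504/147  (> 77, stop)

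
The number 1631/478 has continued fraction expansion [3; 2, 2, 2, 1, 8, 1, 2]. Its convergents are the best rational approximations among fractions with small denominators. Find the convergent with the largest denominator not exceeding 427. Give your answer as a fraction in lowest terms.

a_0 = 3: 3/1  (≤ bound)
a_1 = 2: 7/2  (≤ bound)
a_2 = 2: 17/5  (≤ bound)
a_3 = 2: 41/12  (≤ bound)
a_4 = 1: 58/17  (≤ bound)
a_5 = 8: 505/148  (≤ bound)
a_6 = 1: 563/165  (≤ bound)
a_7 = 2: 1631/478  (> 427, stop)

563/165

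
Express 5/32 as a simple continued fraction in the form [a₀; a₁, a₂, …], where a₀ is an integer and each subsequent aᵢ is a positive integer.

5 = 0·32 + 5, so a_0 = 0
32 = 6·5 + 2, so a_1 = 6
5 = 2·2 + 1, so a_2 = 2
2 = 2·1 + 0, so a_3 = 2

[0; 6, 2, 2]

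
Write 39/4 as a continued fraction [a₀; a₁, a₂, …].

[9; 1, 3]

39 = 9·4 + 3, so a_0 = 9
4 = 1·3 + 1, so a_1 = 1
3 = 3·1 + 0, so a_2 = 3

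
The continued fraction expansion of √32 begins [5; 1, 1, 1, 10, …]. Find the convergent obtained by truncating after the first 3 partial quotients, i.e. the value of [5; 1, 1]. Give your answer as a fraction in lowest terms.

11/2

Start with 1.
1 + 1/(1/1) = 1 + 1/1 = 2/1
5 + 1/(2/1) = 5 + 1/2 = 11/2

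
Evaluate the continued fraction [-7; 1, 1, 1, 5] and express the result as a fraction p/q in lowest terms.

Start with 5.
1 + 1/(5/1) = 1 + 1/5 = 6/5
1 + 1/(6/5) = 1 + 5/6 = 11/6
1 + 1/(11/6) = 1 + 6/11 = 17/11
-7 + 1/(17/11) = -7 + 11/17 = -108/17

-108/17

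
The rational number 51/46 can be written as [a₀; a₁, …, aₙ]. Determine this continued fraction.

51 = 1·46 + 5, so a_0 = 1
46 = 9·5 + 1, so a_1 = 9
5 = 5·1 + 0, so a_2 = 5

[1; 9, 5]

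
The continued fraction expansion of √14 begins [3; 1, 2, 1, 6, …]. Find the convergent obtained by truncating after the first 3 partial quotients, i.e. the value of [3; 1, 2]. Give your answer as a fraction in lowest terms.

11/3

a_0 = 3: 3/1
a_1 = 1: 4/1
a_2 = 2: 11/3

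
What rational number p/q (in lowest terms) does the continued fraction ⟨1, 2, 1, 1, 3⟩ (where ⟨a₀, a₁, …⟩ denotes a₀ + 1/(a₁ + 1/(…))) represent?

Compute successive convergents:
a_0 = 1: 1/1
a_1 = 2: 3/2
a_2 = 1: 4/3
a_3 = 1: 7/5
a_4 = 3: 25/18

25/18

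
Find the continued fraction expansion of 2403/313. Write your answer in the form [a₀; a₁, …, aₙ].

⌊2403/313⌋ = 7, remainder 212
⌊313/212⌋ = 1, remainder 101
⌊212/101⌋ = 2, remainder 10
⌊101/10⌋ = 10, remainder 1
⌊10/1⌋ = 10, remainder 0

[7; 1, 2, 10, 10]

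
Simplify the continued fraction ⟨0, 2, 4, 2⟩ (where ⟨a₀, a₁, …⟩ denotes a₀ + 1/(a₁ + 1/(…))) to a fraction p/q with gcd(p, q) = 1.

9/20

a_0 = 0: 0/1
a_1 = 2: 1/2
a_2 = 4: 4/9
a_3 = 2: 9/20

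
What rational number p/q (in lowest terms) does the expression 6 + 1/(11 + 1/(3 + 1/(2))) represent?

481/79

a_0 = 6: 6/1
a_1 = 11: 67/11
a_2 = 3: 207/34
a_3 = 2: 481/79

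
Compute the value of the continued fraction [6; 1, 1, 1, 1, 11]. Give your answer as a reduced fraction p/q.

a_0 = 6: 6/1
a_1 = 1: 7/1
a_2 = 1: 13/2
a_3 = 1: 20/3
a_4 = 1: 33/5
a_5 = 11: 383/58

383/58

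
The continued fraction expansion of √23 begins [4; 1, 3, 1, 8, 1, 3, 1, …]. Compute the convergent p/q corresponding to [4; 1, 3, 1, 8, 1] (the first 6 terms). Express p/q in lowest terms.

235/49

Start with 1.
8 + 1/(1/1) = 8 + 1/1 = 9/1
1 + 1/(9/1) = 1 + 1/9 = 10/9
3 + 1/(10/9) = 3 + 9/10 = 39/10
1 + 1/(39/10) = 1 + 10/39 = 49/39
4 + 1/(49/39) = 4 + 39/49 = 235/49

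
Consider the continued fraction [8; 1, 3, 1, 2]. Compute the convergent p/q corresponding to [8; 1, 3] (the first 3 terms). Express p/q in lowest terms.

Compute successive convergents:
a_0 = 8: 8/1
a_1 = 1: 9/1
a_2 = 3: 35/4

35/4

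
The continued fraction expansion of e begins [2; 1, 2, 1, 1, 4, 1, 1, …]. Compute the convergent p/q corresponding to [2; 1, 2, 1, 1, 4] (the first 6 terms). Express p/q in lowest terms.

87/32

a_0 = 2: 2/1
a_1 = 1: 3/1
a_2 = 2: 8/3
a_3 = 1: 11/4
a_4 = 1: 19/7
a_5 = 4: 87/32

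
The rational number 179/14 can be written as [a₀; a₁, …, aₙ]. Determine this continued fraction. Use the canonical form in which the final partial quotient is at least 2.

[12; 1, 3, 1, 2]

Repeatedly divide and take the remainder:
179 = 12·14 + 11, so a_0 = 12
14 = 1·11 + 3, so a_1 = 1
11 = 3·3 + 2, so a_2 = 3
3 = 1·2 + 1, so a_3 = 1
2 = 2·1 + 0, so a_4 = 2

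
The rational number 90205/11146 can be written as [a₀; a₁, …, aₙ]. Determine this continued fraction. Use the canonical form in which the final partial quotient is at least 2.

[8; 10, 1, 2, 1, 36, 3, 2]

Repeatedly divide and take the remainder:
90205 = 8·11146 + 1037, so a_0 = 8
11146 = 10·1037 + 776, so a_1 = 10
1037 = 1·776 + 261, so a_2 = 1
776 = 2·261 + 254, so a_3 = 2
261 = 1·254 + 7, so a_4 = 1
254 = 36·7 + 2, so a_5 = 36
7 = 3·2 + 1, so a_6 = 3
2 = 2·1 + 0, so a_7 = 2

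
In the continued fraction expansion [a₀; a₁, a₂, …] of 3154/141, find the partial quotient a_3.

2

3154 = 22·141 + 52, so a_0 = 22
141 = 2·52 + 37, so a_1 = 2
52 = 1·37 + 15, so a_2 = 1
37 = 2·15 + 7, so a_3 = 2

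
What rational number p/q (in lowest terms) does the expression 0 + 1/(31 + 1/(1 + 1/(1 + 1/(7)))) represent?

15/473

Starting at the tail and folding back:
Start with 7.
1 + 1/(7/1) = 1 + 1/7 = 8/7
1 + 1/(8/7) = 1 + 7/8 = 15/8
31 + 1/(15/8) = 31 + 8/15 = 473/15
0 + 1/(473/15) = 0 + 15/473 = 15/473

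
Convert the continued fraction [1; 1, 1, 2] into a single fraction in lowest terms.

Compute successive convergents:
a_0 = 1: 1/1
a_1 = 1: 2/1
a_2 = 1: 3/2
a_3 = 2: 8/5

8/5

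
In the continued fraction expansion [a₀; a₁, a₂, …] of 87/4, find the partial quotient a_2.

3

Run the Euclidean algorithm, recording each quotient:
87 = 21·4 + 3, so a_0 = 21
4 = 1·3 + 1, so a_1 = 1
3 = 3·1 + 0, so a_2 = 3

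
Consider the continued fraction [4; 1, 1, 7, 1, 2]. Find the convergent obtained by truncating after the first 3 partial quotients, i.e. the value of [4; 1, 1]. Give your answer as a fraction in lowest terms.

9/2

Use the convergent recurrence hₖ = aₖ·hₖ₋₁ + hₖ₋₂ (and likewise for the denominators kₖ):
a_0 = 4: 4/1
a_1 = 1: 5/1
a_2 = 1: 9/2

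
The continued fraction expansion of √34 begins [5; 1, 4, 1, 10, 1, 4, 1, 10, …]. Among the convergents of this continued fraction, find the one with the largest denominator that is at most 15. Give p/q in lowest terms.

List convergents until the denominator exceeds the bound:
a_0 = 5: 5/1  (≤ bound)
a_1 = 1: 6/1  (≤ bound)
a_2 = 4: 29/5  (≤ bound)
a_3 = 1: 35/6  (≤ bound)
a_4 = 10: 379/65  (> 15, stop)

35/6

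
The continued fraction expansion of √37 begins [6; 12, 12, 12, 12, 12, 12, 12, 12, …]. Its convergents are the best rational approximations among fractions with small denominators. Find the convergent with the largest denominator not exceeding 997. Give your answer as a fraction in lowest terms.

882/145

a_0 = 6: 6/1  (≤ bound)
a_1 = 12: 73/12  (≤ bound)
a_2 = 12: 882/145  (≤ bound)
a_3 = 12: 10657/1752  (> 997, stop)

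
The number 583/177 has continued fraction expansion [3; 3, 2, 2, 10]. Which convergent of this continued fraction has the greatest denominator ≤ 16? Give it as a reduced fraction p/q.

23/7

List convergents until the denominator exceeds the bound:
a_0 = 3: 3/1  (≤ bound)
a_1 = 3: 10/3  (≤ bound)
a_2 = 2: 23/7  (≤ bound)
a_3 = 2: 56/17  (> 16, stop)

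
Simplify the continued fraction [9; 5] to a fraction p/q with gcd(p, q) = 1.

46/5

Start with 5.
9 + 1/(5/1) = 9 + 1/5 = 46/5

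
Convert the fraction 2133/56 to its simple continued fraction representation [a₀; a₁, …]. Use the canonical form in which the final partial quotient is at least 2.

2133 = 38·56 + 5, so a_0 = 38
56 = 11·5 + 1, so a_1 = 11
5 = 5·1 + 0, so a_2 = 5

[38; 11, 5]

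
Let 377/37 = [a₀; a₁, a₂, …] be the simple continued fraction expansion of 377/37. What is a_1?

Apply division with remainder until the remainder is 0:
⌊377/37⌋ = 10, remainder 7
⌊37/7⌋ = 5, remainder 2

5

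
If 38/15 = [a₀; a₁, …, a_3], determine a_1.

38 ÷ 15 → quotient 2, remainder 8
15 ÷ 8 → quotient 1, remainder 7

1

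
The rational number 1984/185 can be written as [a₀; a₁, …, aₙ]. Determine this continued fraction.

[10; 1, 2, 1, 1, 1, 2, 6]

1984 ÷ 185 → quotient 10, remainder 134
185 ÷ 134 → quotient 1, remainder 51
134 ÷ 51 → quotient 2, remainder 32
51 ÷ 32 → quotient 1, remainder 19
32 ÷ 19 → quotient 1, remainder 13
19 ÷ 13 → quotient 1, remainder 6
13 ÷ 6 → quotient 2, remainder 1
6 ÷ 1 → quotient 6, remainder 0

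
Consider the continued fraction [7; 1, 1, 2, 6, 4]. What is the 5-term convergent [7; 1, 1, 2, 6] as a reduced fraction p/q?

243/32

Use the convergent recurrence hₖ = aₖ·hₖ₋₁ + hₖ₋₂ (and likewise for the denominators kₖ):
a_0 = 7: 7/1
a_1 = 1: 8/1
a_2 = 1: 15/2
a_3 = 2: 38/5
a_4 = 6: 243/32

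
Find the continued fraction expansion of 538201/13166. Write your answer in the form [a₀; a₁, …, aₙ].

Run the Euclidean algorithm, recording each quotient:
538201 = 40·13166 + 11561, so a_0 = 40
13166 = 1·11561 + 1605, so a_1 = 1
11561 = 7·1605 + 326, so a_2 = 7
1605 = 4·326 + 301, so a_3 = 4
326 = 1·301 + 25, so a_4 = 1
301 = 12·25 + 1, so a_5 = 12
25 = 25·1 + 0, so a_6 = 25

[40; 1, 7, 4, 1, 12, 25]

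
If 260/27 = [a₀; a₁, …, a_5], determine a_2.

Run the Euclidean algorithm, recording each quotient:
⌊260/27⌋ = 9, remainder 17
⌊27/17⌋ = 1, remainder 10
⌊17/10⌋ = 1, remainder 7

1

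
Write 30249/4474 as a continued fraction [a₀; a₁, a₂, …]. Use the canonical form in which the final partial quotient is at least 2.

Run the Euclidean algorithm, recording each quotient:
30249 ÷ 4474 → quotient 6, remainder 3405
4474 ÷ 3405 → quotient 1, remainder 1069
3405 ÷ 1069 → quotient 3, remainder 198
1069 ÷ 198 → quotient 5, remainder 79
198 ÷ 79 → quotient 2, remainder 40
79 ÷ 40 → quotient 1, remainder 39
40 ÷ 39 → quotient 1, remainder 1
39 ÷ 1 → quotient 39, remainder 0

[6; 1, 3, 5, 2, 1, 1, 39]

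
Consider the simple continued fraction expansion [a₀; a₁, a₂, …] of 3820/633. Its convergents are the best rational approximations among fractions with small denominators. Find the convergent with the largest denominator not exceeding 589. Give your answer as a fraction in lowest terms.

a_0 = 6: 6/1  (≤ bound)
a_1 = 28: 169/28  (≤ bound)
a_2 = 1: 175/29  (≤ bound)
a_3 = 3: 694/115  (≤ bound)
a_4 = 2: 1563/259  (≤ bound)
a_5 = 2: 3820/633  (> 589, stop)

1563/259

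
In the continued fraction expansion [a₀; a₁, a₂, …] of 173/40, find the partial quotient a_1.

3

173 = 4·40 + 13, so a_0 = 4
40 = 3·13 + 1, so a_1 = 3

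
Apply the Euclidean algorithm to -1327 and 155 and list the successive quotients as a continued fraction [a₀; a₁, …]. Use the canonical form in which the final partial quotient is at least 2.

-1327 ÷ 155 → quotient -9, remainder 68
155 ÷ 68 → quotient 2, remainder 19
68 ÷ 19 → quotient 3, remainder 11
19 ÷ 11 → quotient 1, remainder 8
11 ÷ 8 → quotient 1, remainder 3
8 ÷ 3 → quotient 2, remainder 2
3 ÷ 2 → quotient 1, remainder 1
2 ÷ 1 → quotient 2, remainder 0

[-9; 2, 3, 1, 1, 2, 1, 2]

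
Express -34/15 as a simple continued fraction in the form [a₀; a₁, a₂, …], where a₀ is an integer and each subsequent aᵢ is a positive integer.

[-3; 1, 2, 1, 3]

-34 = -3·15 + 11, so a_0 = -3
15 = 1·11 + 4, so a_1 = 1
11 = 2·4 + 3, so a_2 = 2
4 = 1·3 + 1, so a_3 = 1
3 = 3·1 + 0, so a_4 = 3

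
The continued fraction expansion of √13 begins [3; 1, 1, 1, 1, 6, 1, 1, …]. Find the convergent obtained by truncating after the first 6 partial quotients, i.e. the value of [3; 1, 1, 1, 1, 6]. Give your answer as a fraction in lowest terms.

119/33

Build up convergents one term at a time:
a_0 = 3: 3/1
a_1 = 1: 4/1
a_2 = 1: 7/2
a_3 = 1: 11/3
a_4 = 1: 18/5
a_5 = 6: 119/33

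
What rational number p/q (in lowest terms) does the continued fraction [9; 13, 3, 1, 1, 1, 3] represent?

4819/531

a_0 = 9: 9/1
a_1 = 13: 118/13
a_2 = 3: 363/40
a_3 = 1: 481/53
a_4 = 1: 844/93
a_5 = 1: 1325/146
a_6 = 3: 4819/531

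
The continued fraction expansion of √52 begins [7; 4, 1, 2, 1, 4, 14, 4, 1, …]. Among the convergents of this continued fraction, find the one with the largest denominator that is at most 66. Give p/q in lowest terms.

a_0 = 7: 7/1  (≤ bound)
a_1 = 4: 29/4  (≤ bound)
a_2 = 1: 36/5  (≤ bound)
a_3 = 2: 101/14  (≤ bound)
a_4 = 1: 137/19  (≤ bound)
a_5 = 4: 649/90  (> 66, stop)

137/19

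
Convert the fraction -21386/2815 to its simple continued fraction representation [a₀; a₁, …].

-21386 = -8·2815 + 1134, so a_0 = -8
2815 = 2·1134 + 547, so a_1 = 2
1134 = 2·547 + 40, so a_2 = 2
547 = 13·40 + 27, so a_3 = 13
40 = 1·27 + 13, so a_4 = 1
27 = 2·13 + 1, so a_5 = 2
13 = 13·1 + 0, so a_6 = 13

[-8; 2, 2, 13, 1, 2, 13]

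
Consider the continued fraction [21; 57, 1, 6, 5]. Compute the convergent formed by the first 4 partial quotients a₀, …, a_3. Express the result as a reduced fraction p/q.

Start with 6.
1 + 1/(6/1) = 1 + 1/6 = 7/6
57 + 1/(7/6) = 57 + 6/7 = 405/7
21 + 1/(405/7) = 21 + 7/405 = 8512/405

8512/405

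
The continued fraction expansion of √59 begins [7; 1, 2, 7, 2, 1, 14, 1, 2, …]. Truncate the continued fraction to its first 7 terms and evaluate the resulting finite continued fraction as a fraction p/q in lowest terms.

7781/1013

a_0 = 7: 7/1
a_1 = 1: 8/1
a_2 = 2: 23/3
a_3 = 7: 169/22
a_4 = 2: 361/47
a_5 = 1: 530/69
a_6 = 14: 7781/1013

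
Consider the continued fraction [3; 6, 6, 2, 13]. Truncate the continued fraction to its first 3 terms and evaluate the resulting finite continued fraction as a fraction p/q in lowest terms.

a_0 = 3: 3/1
a_1 = 6: 19/6
a_2 = 6: 117/37

117/37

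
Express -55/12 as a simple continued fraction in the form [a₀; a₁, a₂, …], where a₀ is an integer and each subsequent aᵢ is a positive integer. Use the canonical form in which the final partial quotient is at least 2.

-55 ÷ 12 → quotient -5, remainder 5
12 ÷ 5 → quotient 2, remainder 2
5 ÷ 2 → quotient 2, remainder 1
2 ÷ 1 → quotient 2, remainder 0

[-5; 2, 2, 2]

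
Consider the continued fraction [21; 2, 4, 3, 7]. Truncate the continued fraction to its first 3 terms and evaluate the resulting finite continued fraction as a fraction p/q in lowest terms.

Work from the innermost term outward:
Start with 4.
2 + 1/(4/1) = 2 + 1/4 = 9/4
21 + 1/(9/4) = 21 + 4/9 = 193/9

193/9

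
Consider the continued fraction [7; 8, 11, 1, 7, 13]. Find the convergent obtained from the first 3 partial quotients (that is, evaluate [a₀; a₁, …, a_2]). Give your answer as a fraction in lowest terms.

Work from the innermost term outward:
Start with 11.
8 + 1/(11/1) = 8 + 1/11 = 89/11
7 + 1/(89/11) = 7 + 11/89 = 634/89

634/89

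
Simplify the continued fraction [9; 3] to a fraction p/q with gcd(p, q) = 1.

28/3

a_0 = 9: 9/1
a_1 = 3: 28/3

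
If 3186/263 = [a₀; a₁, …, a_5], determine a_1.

8

3186 ÷ 263 → quotient 12, remainder 30
263 ÷ 30 → quotient 8, remainder 23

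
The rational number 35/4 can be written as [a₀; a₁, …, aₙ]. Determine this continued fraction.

[8; 1, 3]

35 ÷ 4 → quotient 8, remainder 3
4 ÷ 3 → quotient 1, remainder 1
3 ÷ 1 → quotient 3, remainder 0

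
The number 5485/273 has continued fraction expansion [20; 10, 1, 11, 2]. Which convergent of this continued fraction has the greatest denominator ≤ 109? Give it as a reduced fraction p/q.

a_0 = 20: 20/1  (≤ bound)
a_1 = 10: 201/10  (≤ bound)
a_2 = 1: 221/11  (≤ bound)
a_3 = 11: 2632/131  (> 109, stop)

221/11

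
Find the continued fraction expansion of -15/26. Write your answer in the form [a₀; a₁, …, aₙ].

[-1; 2, 2, 1, 3]

Run the Euclidean algorithm, recording each quotient:
-15 ÷ 26 → quotient -1, remainder 11
26 ÷ 11 → quotient 2, remainder 4
11 ÷ 4 → quotient 2, remainder 3
4 ÷ 3 → quotient 1, remainder 1
3 ÷ 1 → quotient 3, remainder 0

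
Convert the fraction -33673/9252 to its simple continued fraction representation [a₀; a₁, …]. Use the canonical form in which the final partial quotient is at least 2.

-33673 = -4·9252 + 3335, so a_0 = -4
9252 = 2·3335 + 2582, so a_1 = 2
3335 = 1·2582 + 753, so a_2 = 1
2582 = 3·753 + 323, so a_3 = 3
753 = 2·323 + 107, so a_4 = 2
323 = 3·107 + 2, so a_5 = 3
107 = 53·2 + 1, so a_6 = 53
2 = 2·1 + 0, so a_7 = 2

[-4; 2, 1, 3, 2, 3, 53, 2]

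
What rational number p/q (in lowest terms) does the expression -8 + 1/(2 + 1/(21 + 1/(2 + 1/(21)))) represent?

-14204/1891

Compute successive convergents:
a_0 = -8: -8/1
a_1 = 2: -15/2
a_2 = 21: -323/43
a_3 = 2: -661/88
a_4 = 21: -14204/1891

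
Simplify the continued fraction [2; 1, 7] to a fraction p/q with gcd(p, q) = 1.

23/8

Starting at the tail and folding back:
Start with 7.
1 + 1/(7/1) = 1 + 1/7 = 8/7
2 + 1/(8/7) = 2 + 7/8 = 23/8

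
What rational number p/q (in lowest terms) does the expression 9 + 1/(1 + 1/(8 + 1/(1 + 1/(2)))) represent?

287/29

Use the convergent recurrence hₖ = aₖ·hₖ₋₁ + hₖ₋₂ (and likewise for the denominators kₖ):
a_0 = 9: 9/1
a_1 = 1: 10/1
a_2 = 8: 89/9
a_3 = 1: 99/10
a_4 = 2: 287/29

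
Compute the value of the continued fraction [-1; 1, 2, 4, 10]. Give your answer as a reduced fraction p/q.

a_0 = -1: -1/1
a_1 = 1: 0/1
a_2 = 2: -1/3
a_3 = 4: -4/13
a_4 = 10: -41/133

-41/133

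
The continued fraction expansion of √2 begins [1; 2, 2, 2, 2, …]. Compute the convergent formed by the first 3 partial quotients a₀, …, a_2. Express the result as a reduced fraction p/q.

Start with 2.
2 + 1/(2/1) = 2 + 1/2 = 5/2
1 + 1/(5/2) = 1 + 2/5 = 7/5

7/5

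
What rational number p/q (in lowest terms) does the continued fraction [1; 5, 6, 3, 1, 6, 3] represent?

Build up convergents one term at a time:
a_0 = 1: 1/1
a_1 = 5: 6/5
a_2 = 6: 37/31
a_3 = 3: 117/98
a_4 = 1: 154/129
a_5 = 6: 1041/872
a_6 = 3: 3277/2745

3277/2745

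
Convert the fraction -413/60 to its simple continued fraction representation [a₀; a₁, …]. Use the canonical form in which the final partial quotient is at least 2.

-413 ÷ 60 → quotient -7, remainder 7
60 ÷ 7 → quotient 8, remainder 4
7 ÷ 4 → quotient 1, remainder 3
4 ÷ 3 → quotient 1, remainder 1
3 ÷ 1 → quotient 3, remainder 0

[-7; 8, 1, 1, 3]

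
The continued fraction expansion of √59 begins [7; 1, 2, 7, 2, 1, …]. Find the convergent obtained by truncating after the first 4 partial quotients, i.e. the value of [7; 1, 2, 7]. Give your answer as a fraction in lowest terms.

a_0 = 7: 7/1
a_1 = 1: 8/1
a_2 = 2: 23/3
a_3 = 7: 169/22

169/22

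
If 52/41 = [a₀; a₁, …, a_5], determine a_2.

1

Run the Euclidean algorithm, recording each quotient:
52 ÷ 41 → quotient 1, remainder 11
41 ÷ 11 → quotient 3, remainder 8
11 ÷ 8 → quotient 1, remainder 3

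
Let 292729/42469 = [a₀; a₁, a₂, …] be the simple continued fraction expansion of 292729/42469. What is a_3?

3

⌊292729/42469⌋ = 6, remainder 37915
⌊42469/37915⌋ = 1, remainder 4554
⌊37915/4554⌋ = 8, remainder 1483
⌊4554/1483⌋ = 3, remainder 105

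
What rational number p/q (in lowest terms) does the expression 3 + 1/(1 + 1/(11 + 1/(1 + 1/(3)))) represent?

Start with 3.
1 + 1/(3/1) = 1 + 1/3 = 4/3
11 + 1/(4/3) = 11 + 3/4 = 47/4
1 + 1/(47/4) = 1 + 4/47 = 51/47
3 + 1/(51/47) = 3 + 47/51 = 200/51

200/51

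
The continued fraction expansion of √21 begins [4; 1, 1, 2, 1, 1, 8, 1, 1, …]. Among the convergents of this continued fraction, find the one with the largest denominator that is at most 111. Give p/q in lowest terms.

472/103

a_0 = 4: 4/1  (≤ bound)
a_1 = 1: 5/1  (≤ bound)
a_2 = 1: 9/2  (≤ bound)
a_3 = 2: 23/5  (≤ bound)
a_4 = 1: 32/7  (≤ bound)
a_5 = 1: 55/12  (≤ bound)
a_6 = 8: 472/103  (≤ bound)
a_7 = 1: 527/115  (> 111, stop)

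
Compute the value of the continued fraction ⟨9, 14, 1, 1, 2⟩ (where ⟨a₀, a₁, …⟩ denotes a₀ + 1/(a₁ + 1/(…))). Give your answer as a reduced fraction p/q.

662/73

Build up convergents one term at a time:
a_0 = 9: 9/1
a_1 = 14: 127/14
a_2 = 1: 136/15
a_3 = 1: 263/29
a_4 = 2: 662/73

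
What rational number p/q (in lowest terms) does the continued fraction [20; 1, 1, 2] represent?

103/5

Compute successive convergents:
a_0 = 20: 20/1
a_1 = 1: 21/1
a_2 = 1: 41/2
a_3 = 2: 103/5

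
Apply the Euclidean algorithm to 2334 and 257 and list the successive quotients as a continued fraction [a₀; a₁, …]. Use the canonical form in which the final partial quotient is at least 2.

⌊2334/257⌋ = 9, remainder 21
⌊257/21⌋ = 12, remainder 5
⌊21/5⌋ = 4, remainder 1
⌊5/1⌋ = 5, remainder 0

[9; 12, 4, 5]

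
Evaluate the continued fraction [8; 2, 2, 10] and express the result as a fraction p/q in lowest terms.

437/52

Work from the innermost term outward:
Start with 10.
2 + 1/(10/1) = 2 + 1/10 = 21/10
2 + 1/(21/10) = 2 + 10/21 = 52/21
8 + 1/(52/21) = 8 + 21/52 = 437/52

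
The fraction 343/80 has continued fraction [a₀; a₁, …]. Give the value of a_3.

343 ÷ 80 → quotient 4, remainder 23
80 ÷ 23 → quotient 3, remainder 11
23 ÷ 11 → quotient 2, remainder 1
11 ÷ 1 → quotient 11, remainder 0

11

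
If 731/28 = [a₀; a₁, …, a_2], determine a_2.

Apply division with remainder until the remainder is 0:
731 ÷ 28 → quotient 26, remainder 3
28 ÷ 3 → quotient 9, remainder 1
3 ÷ 1 → quotient 3, remainder 0

3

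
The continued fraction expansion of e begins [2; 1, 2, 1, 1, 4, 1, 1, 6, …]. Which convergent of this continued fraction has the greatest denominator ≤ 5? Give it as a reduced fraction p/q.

a_0 = 2: 2/1  (≤ bound)
a_1 = 1: 3/1  (≤ bound)
a_2 = 2: 8/3  (≤ bound)
a_3 = 1: 11/4  (≤ bound)
a_4 = 1: 19/7  (> 5, stop)

11/4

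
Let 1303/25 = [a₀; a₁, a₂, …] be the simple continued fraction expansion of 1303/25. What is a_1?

Run the Euclidean algorithm, recording each quotient:
⌊1303/25⌋ = 52, remainder 3
⌊25/3⌋ = 8, remainder 1

8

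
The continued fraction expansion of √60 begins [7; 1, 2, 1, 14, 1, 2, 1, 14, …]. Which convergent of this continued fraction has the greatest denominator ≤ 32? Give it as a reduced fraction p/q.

31/4

a_0 = 7: 7/1  (≤ bound)
a_1 = 1: 8/1  (≤ bound)
a_2 = 2: 23/3  (≤ bound)
a_3 = 1: 31/4  (≤ bound)
a_4 = 14: 457/59  (> 32, stop)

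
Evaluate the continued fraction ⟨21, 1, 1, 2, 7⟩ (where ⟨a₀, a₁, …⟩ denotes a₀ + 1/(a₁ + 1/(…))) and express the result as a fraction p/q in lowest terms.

799/37

a_0 = 21: 21/1
a_1 = 1: 22/1
a_2 = 1: 43/2
a_3 = 2: 108/5
a_4 = 7: 799/37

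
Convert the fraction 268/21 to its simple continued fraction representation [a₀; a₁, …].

[12; 1, 3, 5]

⌊268/21⌋ = 12, remainder 16
⌊21/16⌋ = 1, remainder 5
⌊16/5⌋ = 3, remainder 1
⌊5/1⌋ = 5, remainder 0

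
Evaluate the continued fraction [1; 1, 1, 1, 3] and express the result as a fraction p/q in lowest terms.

Starting at the tail and folding back:
Start with 3.
1 + 1/(3/1) = 1 + 1/3 = 4/3
1 + 1/(4/3) = 1 + 3/4 = 7/4
1 + 1/(7/4) = 1 + 4/7 = 11/7
1 + 1/(11/7) = 1 + 7/11 = 18/11

18/11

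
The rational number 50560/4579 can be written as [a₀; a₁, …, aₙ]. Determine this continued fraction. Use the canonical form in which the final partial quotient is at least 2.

⌊50560/4579⌋ = 11, remainder 191
⌊4579/191⌋ = 23, remainder 186
⌊191/186⌋ = 1, remainder 5
⌊186/5⌋ = 37, remainder 1
⌊5/1⌋ = 5, remainder 0

[11; 23, 1, 37, 5]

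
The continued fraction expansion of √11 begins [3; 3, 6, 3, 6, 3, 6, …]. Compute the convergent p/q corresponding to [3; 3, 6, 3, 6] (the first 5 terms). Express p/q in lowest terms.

a_0 = 3: 3/1
a_1 = 3: 10/3
a_2 = 6: 63/19
a_3 = 3: 199/60
a_4 = 6: 1257/379

1257/379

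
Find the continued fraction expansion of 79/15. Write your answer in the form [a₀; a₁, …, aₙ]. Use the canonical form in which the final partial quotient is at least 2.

Repeatedly divide and take the remainder:
79 ÷ 15 → quotient 5, remainder 4
15 ÷ 4 → quotient 3, remainder 3
4 ÷ 3 → quotient 1, remainder 1
3 ÷ 1 → quotient 3, remainder 0

[5; 3, 1, 3]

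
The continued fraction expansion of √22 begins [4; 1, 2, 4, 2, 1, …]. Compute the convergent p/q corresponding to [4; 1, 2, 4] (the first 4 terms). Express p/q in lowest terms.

61/13

Start with 4.
2 + 1/(4/1) = 2 + 1/4 = 9/4
1 + 1/(9/4) = 1 + 4/9 = 13/9
4 + 1/(13/9) = 4 + 9/13 = 61/13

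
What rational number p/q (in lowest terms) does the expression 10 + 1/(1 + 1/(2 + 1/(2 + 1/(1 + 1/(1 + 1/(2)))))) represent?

Start with 2.
1 + 1/(2/1) = 1 + 1/2 = 3/2
1 + 1/(3/2) = 1 + 2/3 = 5/3
2 + 1/(5/3) = 2 + 3/5 = 13/5
2 + 1/(13/5) = 2 + 5/13 = 31/13
1 + 1/(31/13) = 1 + 13/31 = 44/31
10 + 1/(44/31) = 10 + 31/44 = 471/44

471/44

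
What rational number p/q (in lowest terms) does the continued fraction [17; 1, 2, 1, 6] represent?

a_0 = 17: 17/1
a_1 = 1: 18/1
a_2 = 2: 53/3
a_3 = 1: 71/4
a_4 = 6: 479/27

479/27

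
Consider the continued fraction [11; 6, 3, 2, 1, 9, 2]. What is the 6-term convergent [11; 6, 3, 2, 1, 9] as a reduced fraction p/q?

Start with 9.
1 + 1/(9/1) = 1 + 1/9 = 10/9
2 + 1/(10/9) = 2 + 9/10 = 29/10
3 + 1/(29/10) = 3 + 10/29 = 97/29
6 + 1/(97/29) = 6 + 29/97 = 611/97
11 + 1/(611/97) = 11 + 97/611 = 6818/611

6818/611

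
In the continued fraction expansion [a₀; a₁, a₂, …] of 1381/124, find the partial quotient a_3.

2

⌊1381/124⌋ = 11, remainder 17
⌊124/17⌋ = 7, remainder 5
⌊17/5⌋ = 3, remainder 2
⌊5/2⌋ = 2, remainder 1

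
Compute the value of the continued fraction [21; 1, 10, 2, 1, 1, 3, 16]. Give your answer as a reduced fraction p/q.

Start with 16.
3 + 1/(16/1) = 3 + 1/16 = 49/16
1 + 1/(49/16) = 1 + 16/49 = 65/49
1 + 1/(65/49) = 1 + 49/65 = 114/65
2 + 1/(114/65) = 2 + 65/114 = 293/114
10 + 1/(293/114) = 10 + 114/293 = 3044/293
1 + 1/(3044/293) = 1 + 293/3044 = 3337/3044
21 + 1/(3337/3044) = 21 + 3044/3337 = 73121/3337

73121/3337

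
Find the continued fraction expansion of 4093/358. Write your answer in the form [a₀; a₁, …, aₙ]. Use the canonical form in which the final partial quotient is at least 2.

[11; 2, 3, 4, 2, 1, 3]

4093 = 11·358 + 155, so a_0 = 11
358 = 2·155 + 48, so a_1 = 2
155 = 3·48 + 11, so a_2 = 3
48 = 4·11 + 4, so a_3 = 4
11 = 2·4 + 3, so a_4 = 2
4 = 1·3 + 1, so a_5 = 1
3 = 3·1 + 0, so a_6 = 3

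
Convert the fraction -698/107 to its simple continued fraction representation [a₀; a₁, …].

[-7; 2, 10, 5]

⌊-698/107⌋ = -7, remainder 51
⌊107/51⌋ = 2, remainder 5
⌊51/5⌋ = 10, remainder 1
⌊5/1⌋ = 5, remainder 0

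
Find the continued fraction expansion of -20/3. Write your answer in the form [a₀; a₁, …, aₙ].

Run the Euclidean algorithm, recording each quotient:
-20 = -7·3 + 1, so a_0 = -7
3 = 3·1 + 0, so a_1 = 3

[-7; 3]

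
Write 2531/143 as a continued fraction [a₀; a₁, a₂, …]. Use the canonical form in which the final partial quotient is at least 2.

Run the Euclidean algorithm, recording each quotient:
2531 = 17·143 + 100, so a_0 = 17
143 = 1·100 + 43, so a_1 = 1
100 = 2·43 + 14, so a_2 = 2
43 = 3·14 + 1, so a_3 = 3
14 = 14·1 + 0, so a_4 = 14

[17; 1, 2, 3, 14]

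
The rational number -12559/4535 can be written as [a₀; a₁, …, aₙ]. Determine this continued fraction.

[-3; 4, 2, 1, 49, 7]

⌊-12559/4535⌋ = -3, remainder 1046
⌊4535/1046⌋ = 4, remainder 351
⌊1046/351⌋ = 2, remainder 344
⌊351/344⌋ = 1, remainder 7
⌊344/7⌋ = 49, remainder 1
⌊7/1⌋ = 7, remainder 0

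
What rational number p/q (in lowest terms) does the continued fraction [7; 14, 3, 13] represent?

a_0 = 7: 7/1
a_1 = 14: 99/14
a_2 = 3: 304/43
a_3 = 13: 4051/573

4051/573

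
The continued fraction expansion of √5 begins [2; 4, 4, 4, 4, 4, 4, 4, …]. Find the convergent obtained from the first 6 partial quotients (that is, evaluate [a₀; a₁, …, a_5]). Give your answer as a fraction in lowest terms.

Build up convergents one term at a time:
a_0 = 2: 2/1
a_1 = 4: 9/4
a_2 = 4: 38/17
a_3 = 4: 161/72
a_4 = 4: 682/305
a_5 = 4: 2889/1292

2889/1292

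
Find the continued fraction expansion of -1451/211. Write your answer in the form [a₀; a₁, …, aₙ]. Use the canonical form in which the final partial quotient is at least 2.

⌊-1451/211⌋ = -7, remainder 26
⌊211/26⌋ = 8, remainder 3
⌊26/3⌋ = 8, remainder 2
⌊3/2⌋ = 1, remainder 1
⌊2/1⌋ = 2, remainder 0

[-7; 8, 8, 1, 2]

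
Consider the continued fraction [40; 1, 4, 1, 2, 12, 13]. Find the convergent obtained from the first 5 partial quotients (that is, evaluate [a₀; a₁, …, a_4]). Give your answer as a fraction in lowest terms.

694/17

Start with 2.
1 + 1/(2/1) = 1 + 1/2 = 3/2
4 + 1/(3/2) = 4 + 2/3 = 14/3
1 + 1/(14/3) = 1 + 3/14 = 17/14
40 + 1/(17/14) = 40 + 14/17 = 694/17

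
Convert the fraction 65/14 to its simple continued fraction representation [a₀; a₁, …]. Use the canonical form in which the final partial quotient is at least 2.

Apply division with remainder until the remainder is 0:
65 ÷ 14 → quotient 4, remainder 9
14 ÷ 9 → quotient 1, remainder 5
9 ÷ 5 → quotient 1, remainder 4
5 ÷ 4 → quotient 1, remainder 1
4 ÷ 1 → quotient 4, remainder 0

[4; 1, 1, 1, 4]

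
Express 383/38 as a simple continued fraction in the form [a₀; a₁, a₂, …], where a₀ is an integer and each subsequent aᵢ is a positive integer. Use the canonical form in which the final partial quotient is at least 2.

Repeatedly divide and take the remainder:
383 ÷ 38 → quotient 10, remainder 3
38 ÷ 3 → quotient 12, remainder 2
3 ÷ 2 → quotient 1, remainder 1
2 ÷ 1 → quotient 2, remainder 0

[10; 12, 1, 2]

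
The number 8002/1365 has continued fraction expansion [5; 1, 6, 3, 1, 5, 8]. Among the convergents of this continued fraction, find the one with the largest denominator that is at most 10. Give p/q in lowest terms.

41/7

a_0 = 5: 5/1  (≤ bound)
a_1 = 1: 6/1  (≤ bound)
a_2 = 6: 41/7  (≤ bound)
a_3 = 3: 129/22  (> 10, stop)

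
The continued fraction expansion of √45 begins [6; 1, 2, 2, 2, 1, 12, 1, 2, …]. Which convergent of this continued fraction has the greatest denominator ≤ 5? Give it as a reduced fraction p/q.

a_0 = 6: 6/1  (≤ bound)
a_1 = 1: 7/1  (≤ bound)
a_2 = 2: 20/3  (≤ bound)
a_3 = 2: 47/7  (> 5, stop)

20/3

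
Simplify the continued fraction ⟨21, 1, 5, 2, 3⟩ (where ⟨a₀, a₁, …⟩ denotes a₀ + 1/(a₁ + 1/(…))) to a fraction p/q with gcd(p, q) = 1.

Start with 3.
2 + 1/(3/1) = 2 + 1/3 = 7/3
5 + 1/(7/3) = 5 + 3/7 = 38/7
1 + 1/(38/7) = 1 + 7/38 = 45/38
21 + 1/(45/38) = 21 + 38/45 = 983/45

983/45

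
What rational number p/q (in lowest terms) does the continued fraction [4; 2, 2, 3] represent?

Starting at the tail and folding back:
Start with 3.
2 + 1/(3/1) = 2 + 1/3 = 7/3
2 + 1/(7/3) = 2 + 3/7 = 17/7
4 + 1/(17/7) = 4 + 7/17 = 75/17

75/17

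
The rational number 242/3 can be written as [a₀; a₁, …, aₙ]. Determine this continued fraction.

[80; 1, 2]

242 = 80·3 + 2, so a_0 = 80
3 = 1·2 + 1, so a_1 = 1
2 = 2·1 + 0, so a_2 = 2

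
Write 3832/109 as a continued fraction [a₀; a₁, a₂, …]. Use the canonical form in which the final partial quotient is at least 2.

[35; 6, 2, 2, 3]

Repeatedly divide and take the remainder:
3832 = 35·109 + 17, so a_0 = 35
109 = 6·17 + 7, so a_1 = 6
17 = 2·7 + 3, so a_2 = 2
7 = 2·3 + 1, so a_3 = 2
3 = 3·1 + 0, so a_4 = 3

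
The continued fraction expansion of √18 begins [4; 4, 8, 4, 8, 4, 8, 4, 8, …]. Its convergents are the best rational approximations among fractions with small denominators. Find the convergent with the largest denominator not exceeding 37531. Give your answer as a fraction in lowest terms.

19601/4620

a_0 = 4: 4/1  (≤ bound)
a_1 = 4: 17/4  (≤ bound)
a_2 = 8: 140/33  (≤ bound)
a_3 = 4: 577/136  (≤ bound)
a_4 = 8: 4756/1121  (≤ bound)
a_5 = 4: 19601/4620  (≤ bound)
a_6 = 8: 161564/38081  (> 37531, stop)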